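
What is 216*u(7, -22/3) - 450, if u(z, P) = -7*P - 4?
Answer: 9774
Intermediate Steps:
u(z, P) = -4 - 7*P
216*u(7, -22/3) - 450 = 216*(-4 - (-154)/3) - 450 = 216*(-4 - 7*(-22/3)) - 450 = 216*(-4 + 154/3) - 450 = 216*(142/3) - 450 = 10224 - 450 = 9774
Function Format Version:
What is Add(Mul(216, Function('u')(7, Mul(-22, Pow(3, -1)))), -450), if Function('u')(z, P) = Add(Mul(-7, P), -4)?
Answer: 9774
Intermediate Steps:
Function('u')(z, P) = Add(-4, Mul(-7, P))
Add(Mul(216, Function('u')(7, Mul(-22, Pow(3, -1)))), -450) = Add(Mul(216, Add(-4, Mul(-7, Mul(-22, Pow(3, -1))))), -450) = Add(Mul(216, Add(-4, Mul(-7, Mul(-22, Rational(1, 3))))), -450) = Add(Mul(216, Add(-4, Mul(-7, Rational(-22, 3)))), -450) = Add(Mul(216, Add(-4, Rational(154, 3))), -450) = Add(Mul(216, Rational(142, 3)), -450) = Add(10224, -450) = 9774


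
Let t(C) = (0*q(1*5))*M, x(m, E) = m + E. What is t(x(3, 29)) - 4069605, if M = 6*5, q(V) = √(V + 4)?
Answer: -4069605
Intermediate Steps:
q(V) = √(4 + V)
M = 30
x(m, E) = E + m
t(C) = 0 (t(C) = (0*√(4 + 1*5))*30 = (0*√(4 + 5))*30 = (0*√9)*30 = (0*3)*30 = 0*30 = 0)
t(x(3, 29)) - 4069605 = 0 - 4069605 = -4069605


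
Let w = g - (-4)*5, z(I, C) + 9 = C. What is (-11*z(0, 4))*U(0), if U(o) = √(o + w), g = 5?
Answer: 275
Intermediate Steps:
z(I, C) = -9 + C
w = 25 (w = 5 - (-4)*5 = 5 - 2*(-10) = 5 + 20 = 25)
U(o) = √(25 + o) (U(o) = √(o + 25) = √(25 + o))
(-11*z(0, 4))*U(0) = (-11*(-9 + 4))*√(25 + 0) = (-11*(-5))*√25 = 55*5 = 275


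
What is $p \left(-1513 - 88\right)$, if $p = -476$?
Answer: $762076$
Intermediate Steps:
$p \left(-1513 - 88\right) = - 476 \left(-1513 - 88\right) = \left(-476\right) \left(-1601\right) = 762076$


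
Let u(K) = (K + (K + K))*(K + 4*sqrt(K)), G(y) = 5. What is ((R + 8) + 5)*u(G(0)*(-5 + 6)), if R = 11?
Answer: 1800 + 1440*sqrt(5) ≈ 5019.9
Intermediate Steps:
u(K) = 3*K*(K + 4*sqrt(K)) (u(K) = (K + 2*K)*(K + 4*sqrt(K)) = (3*K)*(K + 4*sqrt(K)) = 3*K*(K + 4*sqrt(K)))
((R + 8) + 5)*u(G(0)*(-5 + 6)) = ((11 + 8) + 5)*(3*(5*(-5 + 6))**2 + 12*(5*(-5 + 6))**(3/2)) = (19 + 5)*(3*(5*1)**2 + 12*(5*1)**(3/2)) = 24*(3*5**2 + 12*5**(3/2)) = 24*(3*25 + 12*(5*sqrt(5))) = 24*(75 + 60*sqrt(5)) = 1800 + 1440*sqrt(5)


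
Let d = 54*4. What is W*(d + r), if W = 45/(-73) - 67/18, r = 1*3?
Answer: -5701/6 ≈ -950.17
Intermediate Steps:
d = 216
r = 3
W = -5701/1314 (W = 45*(-1/73) - 67*1/18 = -45/73 - 67/18 = -5701/1314 ≈ -4.3387)
W*(d + r) = -5701*(216 + 3)/1314 = -5701/1314*219 = -5701/6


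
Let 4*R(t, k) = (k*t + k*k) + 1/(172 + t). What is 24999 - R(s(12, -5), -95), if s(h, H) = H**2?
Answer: 18389161/788 ≈ 23337.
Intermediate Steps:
R(t, k) = k**2/4 + 1/(4*(172 + t)) + k*t/4 (R(t, k) = ((k*t + k*k) + 1/(172 + t))/4 = ((k*t + k**2) + 1/(172 + t))/4 = ((k**2 + k*t) + 1/(172 + t))/4 = (k**2 + 1/(172 + t) + k*t)/4 = k**2/4 + 1/(4*(172 + t)) + k*t/4)
24999 - R(s(12, -5), -95) = 24999 - (1 + 172*(-95)**2 - 95*((-5)**2)**2 + (-5)**2*(-95)**2 + 172*(-95)*(-5)**2)/(4*(172 + (-5)**2)) = 24999 - (1 + 172*9025 - 95*25**2 + 25*9025 + 172*(-95)*25)/(4*(172 + 25)) = 24999 - (1 + 1552300 - 95*625 + 225625 - 408500)/(4*197) = 24999 - (1 + 1552300 - 59375 + 225625 - 408500)/(4*197) = 24999 - 1310051/(4*197) = 24999 - 1*1310051/788 = 24999 - 1310051/788 = 18389161/788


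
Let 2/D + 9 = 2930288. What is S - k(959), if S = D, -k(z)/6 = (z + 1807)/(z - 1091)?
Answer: -368415985/2930279 ≈ -125.73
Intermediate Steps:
D = 2/2930279 (D = 2/(-9 + 2930288) = 2/2930279 ≈ 6.8253e-7)
k(z) = -6*(1807 + z)/(-1091 + z) (k(z) = -6*(z + 1807)/(z - 1091) = -6*(1807 + z)/(-1091 + z))
S = 2/2930279 ≈ 6.8253e-7
S - k(959) = 2/2930279 - 6*(-1807 - 1*959)/(-1091 + 959) = 2/2930279 - 6*(-1807 - 959)/(-132) = 2/2930279 - 6*(-1)*(-2766)/132 = 2/2930279 - 1*1383/11 = 2/2930279 - 1383/11 = -368415985/2930279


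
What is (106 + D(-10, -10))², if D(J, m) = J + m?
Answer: 7396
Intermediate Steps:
(106 + D(-10, -10))² = (106 + (-10 - 10))² = (106 - 20)² = 86² = 7396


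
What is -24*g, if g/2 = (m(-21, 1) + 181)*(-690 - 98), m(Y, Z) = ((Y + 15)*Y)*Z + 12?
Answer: 12065856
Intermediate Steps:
m(Y, Z) = 12 + Y*Z*(15 + Y) (m(Y, Z) = ((15 + Y)*Y)*Z + 12 = (Y*(15 + Y))*Z + 12 = Y*Z*(15 + Y) + 12 = 12 + Y*Z*(15 + Y))
g = -502744 (g = 2*(((12 + 1*(-21)² + 15*(-21)*1) + 181)*(-690 - 98)) = 2*(((12 + 1*441 - 315) + 181)*(-788)) = 2*(((12 + 441 - 315) + 181)*(-788)) = 2*((138 + 181)*(-788)) = 2*(319*(-788)) = 2*(-251372) = -502744)
-24*g = -24*(-502744) = 12065856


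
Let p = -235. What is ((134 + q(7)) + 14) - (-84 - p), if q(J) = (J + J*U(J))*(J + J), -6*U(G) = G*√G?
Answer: 95 - 343*√7/3 ≈ -207.50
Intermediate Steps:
U(G) = -G^(3/2)/6 (U(G) = -G*√G/6 = -G^(3/2)/6)
q(J) = 2*J*(J - J^(5/2)/6) (q(J) = (J + J*(-J^(3/2)/6))*(J + J) = (J - J^(5/2)/6)*(2*J) = 2*J*(J - J^(5/2)/6))
((134 + q(7)) + 14) - (-84 - p) = ((134 + (⅓)*7²*(6 - 7^(3/2))) + 14) - (-84 - 1*(-235)) = ((134 + (⅓)*49*(6 - 7*√7)) + 14) - (-84 + 235) = ((134 + (⅓)*49*(6 - 7*√7)) + 14) - 1*151 = ((134 + (98 - 343*√7/3)) + 14) - 151 = ((232 - 343*√7/3) + 14) - 151 = (246 - 343*√7/3) - 151 = 95 - 343*√7/3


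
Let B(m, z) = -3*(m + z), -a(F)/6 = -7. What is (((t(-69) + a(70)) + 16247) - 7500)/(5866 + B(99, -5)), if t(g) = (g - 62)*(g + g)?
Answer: 26867/5584 ≈ 4.8114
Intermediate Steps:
t(g) = 2*g*(-62 + g) (t(g) = (-62 + g)*(2*g) = 2*g*(-62 + g))
a(F) = 42 (a(F) = -6*(-7) = 42)
B(m, z) = -3*m - 3*z
(((t(-69) + a(70)) + 16247) - 7500)/(5866 + B(99, -5)) = (((2*(-69)*(-62 - 69) + 42) + 16247) - 7500)/(5866 + (-3*99 - 3*(-5))) = (((2*(-69)*(-131) + 42) + 16247) - 7500)/(5866 + (-297 + 15)) = (((18078 + 42) + 16247) - 7500)/(5866 - 282) = ((18120 + 16247) - 7500)/5584 = (34367 - 7500)*(1/5584) = 26867*(1/5584) = 26867/5584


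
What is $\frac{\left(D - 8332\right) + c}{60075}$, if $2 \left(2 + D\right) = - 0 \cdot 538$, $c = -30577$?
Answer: $- \frac{38911}{60075} \approx -0.64771$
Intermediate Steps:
$D = -2$ ($D = -2 + \frac{\left(-1\right) 0 \cdot 538}{2} = -2 + \frac{\left(-1\right) 0}{2} = -2 + \frac{1}{2} \cdot 0 = -2 + 0 = -2$)
$\frac{\left(D - 8332\right) + c}{60075} = \frac{\left(-2 - 8332\right) - 30577}{60075} = \left(-8334 - 30577\right) \frac{1}{60075} = \left(-38911\right) \frac{1}{60075} = - \frac{38911}{60075}$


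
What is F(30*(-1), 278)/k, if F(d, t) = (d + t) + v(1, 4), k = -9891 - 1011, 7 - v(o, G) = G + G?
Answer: -247/10902 ≈ -0.022656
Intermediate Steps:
v(o, G) = 7 - 2*G (v(o, G) = 7 - (G + G) = 7 - 2*G)
k = -10902
F(d, t) = -1 + d + t (F(d, t) = (d + t) + (7 - 2*4) = (d + t) + (7 - 8) = (d + t) - 1 = -1 + d + t)
F(30*(-1), 278)/k = (-1 + 30*(-1) + 278)/(-10902) = (-1 - 30 + 278)*(-1/10902) = 247*(-1/10902) = -247/10902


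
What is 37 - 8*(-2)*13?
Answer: 245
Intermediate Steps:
37 - 8*(-2)*13 = 37 + 16*13 = 37 + 208 = 245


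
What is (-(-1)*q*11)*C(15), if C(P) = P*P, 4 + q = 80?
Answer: 188100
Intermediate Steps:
q = 76 (q = -4 + 80 = 76)
C(P) = P**2
(-(-1)*q*11)*C(15) = (-(-1)*76*11)*15**2 = (-1*(-76)*11)*225 = (76*11)*225 = 836*225 = 188100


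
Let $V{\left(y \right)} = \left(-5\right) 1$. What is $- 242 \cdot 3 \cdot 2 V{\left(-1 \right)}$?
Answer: $7260$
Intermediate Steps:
$V{\left(y \right)} = -5$
$- 242 \cdot 3 \cdot 2 V{\left(-1 \right)} = - 242 \cdot 3 \cdot 2 \left(-5\right) = - 242 \cdot 6 \left(-5\right) = \left(-242\right) \left(-30\right) = 7260$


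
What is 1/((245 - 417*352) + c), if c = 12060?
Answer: -1/134479 ≈ -7.4361e-6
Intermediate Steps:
1/((245 - 417*352) + c) = 1/((245 - 417*352) + 12060) = 1/((245 - 146784) + 12060) = 1/(-146539 + 12060) = 1/(-134479) = -1/134479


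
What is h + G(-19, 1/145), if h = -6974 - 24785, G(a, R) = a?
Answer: -31778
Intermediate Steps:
h = -31759
h + G(-19, 1/145) = -31759 - 19 = -31778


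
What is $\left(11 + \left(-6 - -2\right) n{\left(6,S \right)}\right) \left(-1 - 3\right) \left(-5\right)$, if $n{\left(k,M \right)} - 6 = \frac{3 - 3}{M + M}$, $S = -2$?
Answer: $-260$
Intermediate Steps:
$n{\left(k,M \right)} = 6$ ($n{\left(k,M \right)} = 6 + \frac{3 - 3}{M + M} = 6 + \frac{0}{2 M} = 6 + 0 \frac{1}{2 M} = 6 + 0 = 6$)
$\left(11 + \left(-6 - -2\right) n{\left(6,S \right)}\right) \left(-1 - 3\right) \left(-5\right) = \left(11 + \left(-6 - -2\right) 6\right) \left(-1 - 3\right) \left(-5\right) = \left(11 + \left(-6 + 2\right) 6\right) \left(\left(-4\right) \left(-5\right)\right) = \left(11 - 24\right) 20 = \left(-13\right) 20 = -260$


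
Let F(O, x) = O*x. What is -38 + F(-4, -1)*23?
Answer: 54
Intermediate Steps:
-38 + F(-4, -1)*23 = -38 - 4*(-1)*23 = -38 + 4*23 = -38 + 92 = 54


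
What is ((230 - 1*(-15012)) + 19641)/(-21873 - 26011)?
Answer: -34883/47884 ≈ -0.72849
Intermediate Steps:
((230 - 1*(-15012)) + 19641)/(-21873 - 26011) = ((230 + 15012) + 19641)/(-47884) = (15242 + 19641)*(-1/47884) = 34883*(-1/47884) = -34883/47884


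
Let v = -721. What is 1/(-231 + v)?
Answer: -1/952 ≈ -0.0010504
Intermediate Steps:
1/(-231 + v) = 1/(-231 - 721) = 1/(-952) = -1/952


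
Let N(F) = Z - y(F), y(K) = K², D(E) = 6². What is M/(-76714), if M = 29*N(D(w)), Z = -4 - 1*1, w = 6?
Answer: 37729/76714 ≈ 0.49181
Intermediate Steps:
D(E) = 36
Z = -5 (Z = -4 - 1 = -5)
N(F) = -5 - F²
M = -37729 (M = 29*(-5 - 1*36²) = 29*(-5 - 1*1296) = 29*(-5 - 1296) = 29*(-1301) = -37729)
M/(-76714) = -37729/(-76714) = -37729*(-1/76714) = 37729/76714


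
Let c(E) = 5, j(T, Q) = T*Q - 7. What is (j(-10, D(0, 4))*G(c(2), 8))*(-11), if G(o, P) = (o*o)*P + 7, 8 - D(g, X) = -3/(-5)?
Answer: 184437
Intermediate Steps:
D(g, X) = 37/5 (D(g, X) = 8 - (-3)/(-5) = 8 - (-3)*(-1)/5 = 8 - 1*3/5 = 8 - 3/5 = 37/5)
j(T, Q) = -7 + Q*T (j(T, Q) = Q*T - 7 = -7 + Q*T)
G(o, P) = 7 + P*o**2 (G(o, P) = o**2*P + 7 = P*o**2 + 7 = 7 + P*o**2)
(j(-10, D(0, 4))*G(c(2), 8))*(-11) = ((-7 + (37/5)*(-10))*(7 + 8*5**2))*(-11) = ((-7 - 74)*(7 + 8*25))*(-11) = -81*(7 + 200)*(-11) = -81*207*(-11) = -16767*(-11) = 184437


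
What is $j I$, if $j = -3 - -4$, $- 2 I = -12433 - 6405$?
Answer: $9419$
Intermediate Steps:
$I = 9419$ ($I = - \frac{-12433 - 6405}{2} = \left(- \frac{1}{2}\right) \left(-18838\right) = 9419$)
$j = 1$ ($j = -3 + 4 = 1$)
$j I = 1 \cdot 9419 = 9419$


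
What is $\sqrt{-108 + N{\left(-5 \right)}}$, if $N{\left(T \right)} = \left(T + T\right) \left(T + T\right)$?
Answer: $2 i \sqrt{2} \approx 2.8284 i$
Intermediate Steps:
$N{\left(T \right)} = 4 T^{2}$ ($N{\left(T \right)} = 2 T 2 T = 4 T^{2}$)
$\sqrt{-108 + N{\left(-5 \right)}} = \sqrt{-108 + 4 \left(-5\right)^{2}} = \sqrt{-108 + 4 \cdot 25} = \sqrt{-108 + 100} = \sqrt{-8} = 2 i \sqrt{2}$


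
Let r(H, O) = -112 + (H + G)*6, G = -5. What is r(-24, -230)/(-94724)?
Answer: 143/47362 ≈ 0.0030193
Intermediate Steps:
r(H, O) = -142 + 6*H (r(H, O) = -112 + (H - 5)*6 = -112 + (-5 + H)*6 = -112 + (-30 + 6*H) = -142 + 6*H)
r(-24, -230)/(-94724) = (-142 + 6*(-24))/(-94724) = (-142 - 144)*(-1/94724) = -286*(-1/94724) = 143/47362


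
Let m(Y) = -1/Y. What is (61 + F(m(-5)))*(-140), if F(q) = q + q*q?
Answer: -42868/5 ≈ -8573.6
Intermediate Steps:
F(q) = q + q²
(61 + F(m(-5)))*(-140) = (61 + (-1/(-5))*(1 - 1/(-5)))*(-140) = (61 + (-1*(-⅕))*(1 - 1*(-⅕)))*(-140) = (61 + (1 + ⅕)/5)*(-140) = (61 + (⅕)*(6/5))*(-140) = (61 + 6/25)*(-140) = (1531/25)*(-140) = -42868/5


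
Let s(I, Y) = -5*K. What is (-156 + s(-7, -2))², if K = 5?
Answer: 32761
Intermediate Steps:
s(I, Y) = -25 (s(I, Y) = -5*5 = -25)
(-156 + s(-7, -2))² = (-156 - 25)² = (-181)² = 32761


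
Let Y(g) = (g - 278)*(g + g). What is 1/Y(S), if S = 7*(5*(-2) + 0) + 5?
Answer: 1/44590 ≈ 2.2427e-5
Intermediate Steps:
S = -65 (S = 7*(-10 + 0) + 5 = 7*(-10) + 5 = -70 + 5 = -65)
Y(g) = 2*g*(-278 + g) (Y(g) = (-278 + g)*(2*g) = 2*g*(-278 + g))
1/Y(S) = 1/(2*(-65)*(-278 - 65)) = 1/(2*(-65)*(-343)) = 1/44590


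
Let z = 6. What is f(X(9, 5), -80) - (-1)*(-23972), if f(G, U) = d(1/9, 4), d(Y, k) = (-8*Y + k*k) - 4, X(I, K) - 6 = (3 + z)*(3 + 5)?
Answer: -215648/9 ≈ -23961.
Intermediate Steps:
X(I, K) = 78 (X(I, K) = 6 + (3 + 6)*(3 + 5) = 6 + 9*8 = 6 + 72 = 78)
d(Y, k) = -4 + k² - 8*Y (d(Y, k) = (-8*Y + k²) - 4 = (k² - 8*Y) - 4 = -4 + k² - 8*Y)
f(G, U) = 100/9 (f(G, U) = -4 + 4² - 8/9 = -4 + 16 - 8*⅑ = -4 + 16 - 8/9 = 100/9)
f(X(9, 5), -80) - (-1)*(-23972) = 100/9 - (-1)*(-23972) = 100/9 - 1*23972 = 100/9 - 23972 = -215648/9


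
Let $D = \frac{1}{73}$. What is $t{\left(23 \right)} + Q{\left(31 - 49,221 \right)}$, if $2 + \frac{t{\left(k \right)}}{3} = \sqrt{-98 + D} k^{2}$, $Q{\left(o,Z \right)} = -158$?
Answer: $-164 + \frac{1587 i \sqrt{522169}}{73} \approx -164.0 + 15709.0 i$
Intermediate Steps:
$D = \frac{1}{73} \approx 0.013699$
$t{\left(k \right)} = -6 + \frac{3 i \sqrt{522169} k^{2}}{73}$ ($t{\left(k \right)} = -6 + 3 \sqrt{-98 + \frac{1}{73}} k^{2} = -6 + 3 \sqrt{- \frac{7153}{73}} k^{2} = -6 + 3 \frac{i \sqrt{522169}}{73} k^{2} = -6 + 3 \frac{i \sqrt{522169} k^{2}}{73} = -6 + \frac{3 i \sqrt{522169} k^{2}}{73}$)
$t{\left(23 \right)} + Q{\left(31 - 49,221 \right)} = \left(-6 + \frac{3 i \sqrt{522169} \cdot 23^{2}}{73}\right) - 158 = \left(-6 + \frac{3}{73} i \sqrt{522169} \cdot 529\right) - 158 = \left(-6 + \frac{1587 i \sqrt{522169}}{73}\right) - 158 = -164 + \frac{1587 i \sqrt{522169}}{73}$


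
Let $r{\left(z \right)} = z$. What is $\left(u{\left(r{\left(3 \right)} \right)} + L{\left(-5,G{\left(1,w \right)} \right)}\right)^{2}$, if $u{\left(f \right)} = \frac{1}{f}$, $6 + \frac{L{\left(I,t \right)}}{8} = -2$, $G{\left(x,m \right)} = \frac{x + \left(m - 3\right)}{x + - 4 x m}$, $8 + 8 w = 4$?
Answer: $\frac{36481}{9} \approx 4053.4$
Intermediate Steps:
$w = - \frac{1}{2}$ ($w = -1 + \frac{1}{8} \cdot 4 = -1 + \frac{1}{2} = - \frac{1}{2} \approx -0.5$)
$G{\left(x,m \right)} = \frac{-3 + m + x}{x - 4 m x}$ ($G{\left(x,m \right)} = \frac{x + \left(-3 + m\right)}{x - 4 m x} = \frac{-3 + m + x}{x - 4 m x}$)
$L{\left(I,t \right)} = -64$ ($L{\left(I,t \right)} = -48 + 8 \left(-2\right) = -48 - 16 = -64$)
$\left(u{\left(r{\left(3 \right)} \right)} + L{\left(-5,G{\left(1,w \right)} \right)}\right)^{2} = \left(\frac{1}{3} - 64\right)^{2} = \left(- \frac{191}{3}\right)^{2} = \frac{36481}{9}$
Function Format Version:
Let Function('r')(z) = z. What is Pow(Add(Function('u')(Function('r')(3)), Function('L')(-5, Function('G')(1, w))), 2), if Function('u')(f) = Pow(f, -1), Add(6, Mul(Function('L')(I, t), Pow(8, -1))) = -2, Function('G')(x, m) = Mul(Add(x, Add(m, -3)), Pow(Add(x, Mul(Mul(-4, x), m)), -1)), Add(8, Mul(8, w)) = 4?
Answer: Rational(36481, 9) ≈ 4053.4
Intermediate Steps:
w = Rational(-1, 2) (w = Add(-1, Mul(Rational(1, 8), 4)) = Add(-1, Rational(1, 2)) = Rational(-1, 2) ≈ -0.50000)
Function('G')(x, m) = Mul(Pow(Add(x, Mul(-4, m, x)), -1), Add(-3, m, x)) (Function('G')(x, m) = Mul(Add(x, Add(-3, m)), Pow(Add(x, Mul(-4, m, x)), -1)) = Mul(Add(-3, m, x), Pow(Add(x, Mul(-4, m, x)), -1)) = Mul(Pow(Add(x, Mul(-4, m, x)), -1), Add(-3, m, x)))
Function('L')(I, t) = -64 (Function('L')(I, t) = Add(-48, Mul(8, -2)) = Add(-48, -16) = -64)
Pow(Add(Function('u')(Function('r')(3)), Function('L')(-5, Function('G')(1, w))), 2) = Pow(Add(Pow(3, -1), -64), 2) = Pow(Add(Rational(1, 3), -64), 2) = Pow(Rational(-191, 3), 2) = Rational(36481, 9)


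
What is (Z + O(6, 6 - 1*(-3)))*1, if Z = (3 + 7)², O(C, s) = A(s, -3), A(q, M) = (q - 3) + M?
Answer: 103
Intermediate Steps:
A(q, M) = -3 + M + q (A(q, M) = (-3 + q) + M = -3 + M + q)
O(C, s) = -6 + s (O(C, s) = -3 - 3 + s = -6 + s)
Z = 100 (Z = 10² = 100)
(Z + O(6, 6 - 1*(-3)))*1 = (100 + (-6 + (6 - 1*(-3))))*1 = (100 + (-6 + (6 + 3)))*1 = (100 + (-6 + 9))*1 = (100 + 3)*1 = 103*1 = 103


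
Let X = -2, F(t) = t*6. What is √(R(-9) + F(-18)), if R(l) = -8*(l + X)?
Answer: 2*I*√5 ≈ 4.4721*I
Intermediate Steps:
F(t) = 6*t
R(l) = 16 - 8*l (R(l) = -8*(l - 2) = -8*(-2 + l) = 16 - 8*l)
√(R(-9) + F(-18)) = √((16 - 8*(-9)) + 6*(-18)) = √((16 + 72) - 108) = √(88 - 108) = √(-20) = 2*I*√5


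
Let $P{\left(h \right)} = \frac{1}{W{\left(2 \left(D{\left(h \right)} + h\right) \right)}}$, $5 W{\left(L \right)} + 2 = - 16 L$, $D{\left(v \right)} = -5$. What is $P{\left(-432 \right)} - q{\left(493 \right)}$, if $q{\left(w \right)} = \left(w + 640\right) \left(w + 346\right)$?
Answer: $- \frac{13291107429}{13982} \approx -9.5059 \cdot 10^{5}$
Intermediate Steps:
$q{\left(w \right)} = \left(346 + w\right) \left(640 + w\right)$ ($q{\left(w \right)} = \left(640 + w\right) \left(346 + w\right) = \left(346 + w\right) \left(640 + w\right)$)
$W{\left(L \right)} = - \frac{2}{5} - \frac{16 L}{5}$ ($W{\left(L \right)} = - \frac{2}{5} + \frac{\left(-16\right) L}{5} = - \frac{2}{5} - \frac{16 L}{5}$)
$P{\left(h \right)} = \frac{1}{\frac{158}{5} - \frac{32 h}{5}}$ ($P{\left(h \right)} = \frac{1}{- \frac{2}{5} - \frac{16 \cdot 2 \left(-5 + h\right)}{5}} = \frac{1}{- \frac{2}{5} - \frac{16 \left(-10 + 2 h\right)}{5}} = \frac{1}{- \frac{2}{5} - \left(-32 + \frac{32 h}{5}\right)} = \frac{1}{\frac{158}{5} - \frac{32 h}{5}}$)
$P{\left(-432 \right)} - q{\left(493 \right)} = - \frac{5}{-158 + 32 \left(-432\right)} - \left(221440 + 493^{2} + 986 \cdot 493\right) = - \frac{5}{-158 - 13824} - \left(221440 + 243049 + 486098\right) = - \frac{5}{-13982} - 950587 = \left(-5\right) \left(- \frac{1}{13982}\right) - 950587 = \frac{5}{13982} - 950587 = - \frac{13291107429}{13982}$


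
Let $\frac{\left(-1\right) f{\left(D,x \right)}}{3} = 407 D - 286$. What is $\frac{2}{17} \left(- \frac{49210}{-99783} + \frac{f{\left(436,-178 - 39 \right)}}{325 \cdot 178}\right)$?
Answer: $- \frac{50187666434}{49065795675} \approx -1.0229$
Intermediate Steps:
$f{\left(D,x \right)} = 858 - 1221 D$ ($f{\left(D,x \right)} = - 3 \left(407 D - 286\right) = - 3 \left(-286 + 407 D\right) = 858 - 1221 D$)
$\frac{2}{17} \left(- \frac{49210}{-99783} + \frac{f{\left(436,-178 - 39 \right)}}{325 \cdot 178}\right) = \frac{2}{17} \left(- \frac{49210}{-99783} + \frac{858 - 532356}{325 \cdot 178}\right) = 2 \cdot \frac{1}{17} \left(\left(-49210\right) \left(- \frac{1}{99783}\right) + \frac{858 - 532356}{57850}\right) = \frac{2 \left(\frac{49210}{99783} - \frac{265749}{28925}\right)}{17} = \frac{2}{17} \left(- \frac{25093833217}{2886223275}\right) = - \frac{50187666434}{49065795675}$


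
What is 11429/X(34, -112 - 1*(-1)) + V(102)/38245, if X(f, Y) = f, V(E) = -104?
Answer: 437098569/1300330 ≈ 336.14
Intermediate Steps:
11429/X(34, -112 - 1*(-1)) + V(102)/38245 = 11429/34 - 104/38245 = 437098569/1300330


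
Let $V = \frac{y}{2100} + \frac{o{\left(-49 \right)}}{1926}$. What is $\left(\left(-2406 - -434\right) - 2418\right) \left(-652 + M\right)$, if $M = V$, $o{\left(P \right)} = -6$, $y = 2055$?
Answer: $\frac{12843841877}{4494} \approx 2.858 \cdot 10^{6}$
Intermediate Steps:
$V = \frac{43837}{44940}$ ($V = \frac{2055}{2100} - \frac{6}{1926} = 2055 \cdot \frac{1}{2100} - \frac{1}{321} = \frac{137}{140} - \frac{1}{321} = \frac{43837}{44940} \approx 0.97546$)
$M = \frac{43837}{44940} \approx 0.97546$
$\left(\left(-2406 - -434\right) - 2418\right) \left(-652 + M\right) = \left(\left(-2406 - -434\right) - 2418\right) \left(-652 + \frac{43837}{44940}\right) = \left(\left(-2406 + 434\right) - 2418\right) \left(- \frac{29257043}{44940}\right) = \left(-1972 - 2418\right) \left(- \frac{29257043}{44940}\right) = \left(-4390\right) \left(- \frac{29257043}{44940}\right) = \frac{12843841877}{4494}$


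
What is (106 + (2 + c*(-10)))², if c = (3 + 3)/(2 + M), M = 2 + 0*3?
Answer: 8649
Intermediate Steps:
M = 2 (M = 2 + 0 = 2)
c = 3/2 (c = (3 + 3)/(2 + 2) = 6/4 = 6*(¼) = 3/2 ≈ 1.5000)
(106 + (2 + c*(-10)))² = (106 + (2 + (3/2)*(-10)))² = (106 + (2 - 15))² = (106 - 13)² = 93² = 8649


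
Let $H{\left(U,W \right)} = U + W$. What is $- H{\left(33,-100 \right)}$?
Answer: $67$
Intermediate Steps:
$- H{\left(33,-100 \right)} = - (33 - 100) = \left(-1\right) \left(-67\right) = 67$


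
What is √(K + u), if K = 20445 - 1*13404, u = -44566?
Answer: 5*I*√1501 ≈ 193.71*I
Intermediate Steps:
K = 7041 (K = 20445 - 13404 = 7041)
√(K + u) = √(7041 - 44566) = √(-37525) = 5*I*√1501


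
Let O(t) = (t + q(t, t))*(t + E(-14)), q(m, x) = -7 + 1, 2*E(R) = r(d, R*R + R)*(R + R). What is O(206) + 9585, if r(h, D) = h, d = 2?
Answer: 45185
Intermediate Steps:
E(R) = 2*R (E(R) = (2*(R + R))/2 = (2*(2*R))/2 = (4*R)/2 = 2*R)
q(m, x) = -6
O(t) = (-28 + t)*(-6 + t) (O(t) = (t - 6)*(t + 2*(-14)) = (-6 + t)*(t - 28) = (-6 + t)*(-28 + t) = (-28 + t)*(-6 + t))
O(206) + 9585 = (168 + 206² - 34*206) + 9585 = (168 + 42436 - 7004) + 9585 = 35600 + 9585 = 45185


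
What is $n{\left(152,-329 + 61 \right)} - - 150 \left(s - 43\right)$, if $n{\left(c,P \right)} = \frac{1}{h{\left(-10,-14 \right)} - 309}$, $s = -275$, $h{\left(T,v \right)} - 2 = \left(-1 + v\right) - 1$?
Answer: $- \frac{15407101}{323} \approx -47700.0$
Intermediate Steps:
$h{\left(T,v \right)} = v$ ($h{\left(T,v \right)} = 2 + \left(\left(-1 + v\right) - 1\right) = 2 + \left(-2 + v\right) = v$)
$n{\left(c,P \right)} = - \frac{1}{323}$ ($n{\left(c,P \right)} = \frac{1}{-14 - 309} = \frac{1}{-323} = - \frac{1}{323}$)
$n{\left(152,-329 + 61 \right)} - - 150 \left(s - 43\right) = - \frac{1}{323} - - 150 \left(-275 - 43\right) = - \frac{1}{323} - \left(-150\right) \left(-318\right) = - \frac{1}{323} - 47700 = - \frac{15407101}{323}$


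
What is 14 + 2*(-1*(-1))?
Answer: 16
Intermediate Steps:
14 + 2*(-1*(-1)) = 14 + 2*1 = 14 + 2 = 16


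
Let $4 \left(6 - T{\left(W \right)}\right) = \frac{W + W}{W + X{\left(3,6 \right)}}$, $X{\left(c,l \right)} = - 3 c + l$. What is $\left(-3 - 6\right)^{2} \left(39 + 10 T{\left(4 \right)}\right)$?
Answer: $6399$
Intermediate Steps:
$X{\left(c,l \right)} = l - 3 c$
$T{\left(W \right)} = 6 - \frac{W}{2 \left(-3 + W\right)}$ ($T{\left(W \right)} = 6 - \frac{\left(W + W\right) \frac{1}{W + \left(6 - 9\right)}}{4} = 6 - \frac{2 W \frac{1}{W + \left(6 - 9\right)}}{4} = 6 - \frac{2 W \frac{1}{W - 3}}{4} = 6 - \frac{2 W \frac{1}{-3 + W}}{4} = 6 - \frac{W}{2 \left(-3 + W\right)}$)
$\left(-3 - 6\right)^{2} \left(39 + 10 T{\left(4 \right)}\right) = \left(-3 - 6\right)^{2} \left(39 + 10 \frac{-36 + 11 \cdot 4}{2 \left(-3 + 4\right)}\right) = \left(-3 - 6\right)^{2} \left(39 + 10 \frac{-36 + 44}{2 \cdot 1}\right) = \left(-9\right)^{2} \left(39 + 10 \cdot \frac{1}{2} \cdot 1 \cdot 8\right) = 81 \left(39 + 10 \cdot 4\right) = 81 \left(39 + 40\right) = 81 \cdot 79 = 6399$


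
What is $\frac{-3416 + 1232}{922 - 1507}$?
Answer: $\frac{56}{15} \approx 3.7333$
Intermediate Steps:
$\frac{-3416 + 1232}{922 - 1507} = - \frac{2184}{-585} = \left(-2184\right) \left(- \frac{1}{585}\right) = \frac{56}{15}$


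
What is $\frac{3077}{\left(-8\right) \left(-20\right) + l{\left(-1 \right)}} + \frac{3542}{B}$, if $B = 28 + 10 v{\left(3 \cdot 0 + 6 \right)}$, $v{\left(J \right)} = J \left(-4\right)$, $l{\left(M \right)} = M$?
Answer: $\frac{841}{318} \approx 2.6447$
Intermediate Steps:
$v{\left(J \right)} = - 4 J$
$B = -212$ ($B = 28 + 10 \left(- 4 \left(3 \cdot 0 + 6\right)\right) = 28 + 10 \left(- 4 \left(0 + 6\right)\right) = 28 + 10 \left(\left(-4\right) 6\right) = 28 + 10 \left(-24\right) = 28 - 240 = -212$)
$\frac{3077}{\left(-8\right) \left(-20\right) + l{\left(-1 \right)}} + \frac{3542}{B} = \frac{3077}{\left(-8\right) \left(-20\right) - 1} + \frac{3542}{-212} = \frac{3077}{160 - 1} + 3542 \left(- \frac{1}{212}\right) = \frac{3077}{159} - \frac{1771}{106} = \frac{841}{318}$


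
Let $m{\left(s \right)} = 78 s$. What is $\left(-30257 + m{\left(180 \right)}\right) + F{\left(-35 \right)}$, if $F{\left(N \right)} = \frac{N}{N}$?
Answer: $-16216$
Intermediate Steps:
$F{\left(N \right)} = 1$
$\left(-30257 + m{\left(180 \right)}\right) + F{\left(-35 \right)} = \left(-30257 + 78 \cdot 180\right) + 1 = \left(-30257 + 14040\right) + 1 = -16217 + 1 = -16216$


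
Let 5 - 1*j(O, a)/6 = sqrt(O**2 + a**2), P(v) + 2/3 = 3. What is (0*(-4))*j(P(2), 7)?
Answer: 0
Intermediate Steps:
P(v) = 7/3 (P(v) = -2/3 + 3 = 7/3)
j(O, a) = 30 - 6*sqrt(O**2 + a**2)
(0*(-4))*j(P(2), 7) = (0*(-4))*(30 - 6*sqrt((7/3)**2 + 7**2)) = 0*(30 - 6*sqrt(49/9 + 49)) = 0*(30 - 14*sqrt(10)) = 0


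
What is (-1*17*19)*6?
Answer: -1938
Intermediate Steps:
(-1*17*19)*6 = -17*19*6 = -323*6 = -1938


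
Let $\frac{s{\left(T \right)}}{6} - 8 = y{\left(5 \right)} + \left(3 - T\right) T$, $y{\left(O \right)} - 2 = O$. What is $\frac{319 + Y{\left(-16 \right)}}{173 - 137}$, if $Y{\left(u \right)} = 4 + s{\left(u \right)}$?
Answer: $- \frac{1411}{36} \approx -39.194$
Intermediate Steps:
$y{\left(O \right)} = 2 + O$
$s{\left(T \right)} = 90 + 6 T \left(3 - T\right)$ ($s{\left(T \right)} = 48 + 6 \left(\left(2 + 5\right) + \left(3 - T\right) T\right) = 48 + 6 \left(7 + T \left(3 - T\right)\right) = 48 + \left(42 + 6 T \left(3 - T\right)\right) = 90 + 6 T \left(3 - T\right)$)
$Y{\left(u \right)} = 94 - 6 u^{2} + 18 u$ ($Y{\left(u \right)} = 4 + \left(90 - 6 u^{2} + 18 u\right) = 94 - 6 u^{2} + 18 u$)
$\frac{319 + Y{\left(-16 \right)}}{173 - 137} = \frac{319 + \left(94 - 6 \left(-16\right)^{2} + 18 \left(-16\right)\right)}{173 - 137} = \frac{319 - 1730}{36} = \left(319 - 1730\right) \frac{1}{36} = \left(-1411\right) \frac{1}{36} = - \frac{1411}{36}$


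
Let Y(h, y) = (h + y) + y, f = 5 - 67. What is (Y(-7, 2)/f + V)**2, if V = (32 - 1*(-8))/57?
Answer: 7027801/12489156 ≈ 0.56271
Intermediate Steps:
f = -62
Y(h, y) = h + 2*y
V = 40/57 (V = (32 + 8)*(1/57) = 40*(1/57) = 40/57 ≈ 0.70175)
(Y(-7, 2)/f + V)**2 = ((-7 + 2*2)/(-62) + 40/57)**2 = ((-7 + 4)*(-1/62) + 40/57)**2 = (-3*(-1/62) + 40/57)**2 = (3/62 + 40/57)**2 = (2651/3534)**2 = 7027801/12489156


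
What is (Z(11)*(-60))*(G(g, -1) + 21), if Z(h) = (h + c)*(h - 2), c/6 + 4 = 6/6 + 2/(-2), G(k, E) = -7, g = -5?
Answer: 98280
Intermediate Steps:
c = -24 (c = -24 + 6*(6/6 + 2/(-2)) = -24 + 6*(6*(⅙) + 2*(-½)) = -24 + 6*(1 - 1) = -24 + 6*0 = -24 + 0 = -24)
Z(h) = (-24 + h)*(-2 + h) (Z(h) = (h - 24)*(h - 2) = (-24 + h)*(-2 + h))
(Z(11)*(-60))*(G(g, -1) + 21) = ((48 + 11² - 26*11)*(-60))*(-7 + 21) = ((48 + 121 - 286)*(-60))*14 = -117*(-60)*14 = 7020*14 = 98280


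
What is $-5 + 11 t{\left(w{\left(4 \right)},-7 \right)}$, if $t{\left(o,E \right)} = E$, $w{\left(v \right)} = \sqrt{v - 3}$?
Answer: $-82$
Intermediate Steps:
$w{\left(v \right)} = \sqrt{-3 + v}$
$-5 + 11 t{\left(w{\left(4 \right)},-7 \right)} = -5 + 11 \left(-7\right) = -5 - 77 = -82$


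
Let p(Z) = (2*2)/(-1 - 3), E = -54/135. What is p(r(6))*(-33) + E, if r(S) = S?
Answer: 163/5 ≈ 32.600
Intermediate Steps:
E = -2/5 (E = -54*1/135 = -2/5 ≈ -0.40000)
p(Z) = -1 (p(Z) = 4/(-4) = 4*(-1/4) = -1)
p(r(6))*(-33) + E = -1*(-33) - 2/5 = 33 - 2/5 = 163/5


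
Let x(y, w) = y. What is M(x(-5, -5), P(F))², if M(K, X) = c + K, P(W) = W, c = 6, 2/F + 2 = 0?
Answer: 1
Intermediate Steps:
F = -1 (F = 2/(-2 + 0) = 2/(-2) = 2*(-½) = -1)
M(K, X) = 6 + K
M(x(-5, -5), P(F))² = (6 - 5)² = 1² = 1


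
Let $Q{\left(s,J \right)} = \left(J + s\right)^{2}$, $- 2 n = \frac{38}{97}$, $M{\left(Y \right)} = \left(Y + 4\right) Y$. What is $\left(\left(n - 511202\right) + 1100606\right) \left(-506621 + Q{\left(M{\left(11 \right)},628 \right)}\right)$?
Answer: $\frac{6988039872532}{97} \approx 7.2042 \cdot 10^{10}$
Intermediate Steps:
$M{\left(Y \right)} = Y \left(4 + Y\right)$ ($M{\left(Y \right)} = \left(4 + Y\right) Y = Y \left(4 + Y\right)$)
$n = - \frac{19}{97}$ ($n = - \frac{38 \cdot \frac{1}{97}}{2} = \left(- \frac{1}{2}\right) \frac{38}{97} = - \frac{19}{97} \approx -0.19588$)
$\left(\left(n - 511202\right) + 1100606\right) \left(-506621 + Q{\left(M{\left(11 \right)},628 \right)}\right) = \left(\left(- \frac{19}{97} - 511202\right) + 1100606\right) \left(-506621 + \left(628 + 11 \left(4 + 11\right)\right)^{2}\right) = \left(\left(- \frac{19}{97} - 511202\right) + 1100606\right) \left(-506621 + \left(628 + 11 \cdot 15\right)^{2}\right) = \left(- \frac{49586613}{97} + 1100606\right) \left(-506621 + \left(628 + 165\right)^{2}\right) = \frac{57172169 \left(-506621 + 793^{2}\right)}{97} = \frac{57172169 \left(-506621 + 628849\right)}{97} = \frac{57172169}{97} \cdot 122228 = \frac{6988039872532}{97}$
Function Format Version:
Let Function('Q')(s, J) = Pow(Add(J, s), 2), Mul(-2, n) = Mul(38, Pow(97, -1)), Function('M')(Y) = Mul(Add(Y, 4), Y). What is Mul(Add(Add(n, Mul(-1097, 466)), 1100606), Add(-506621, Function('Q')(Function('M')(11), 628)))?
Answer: Rational(6988039872532, 97) ≈ 7.2042e+10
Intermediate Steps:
Function('M')(Y) = Mul(Y, Add(4, Y)) (Function('M')(Y) = Mul(Add(4, Y), Y) = Mul(Y, Add(4, Y)))
n = Rational(-19, 97) (n = Mul(Rational(-1, 2), Mul(38, Pow(97, -1))) = Mul(Rational(-1, 2), Mul(38, Rational(1, 97))) = Mul(Rational(-1, 2), Rational(38, 97)) = Rational(-19, 97) ≈ -0.19588)
Mul(Add(Add(n, Mul(-1097, 466)), 1100606), Add(-506621, Function('Q')(Function('M')(11), 628))) = Mul(Add(Add(Rational(-19, 97), Mul(-1097, 466)), 1100606), Add(-506621, Pow(Add(628, Mul(11, Add(4, 11))), 2))) = Mul(Add(Add(Rational(-19, 97), -511202), 1100606), Add(-506621, Pow(Add(628, Mul(11, 15)), 2))) = Mul(Add(Rational(-49586613, 97), 1100606), Add(-506621, Pow(Add(628, 165), 2))) = Mul(Rational(57172169, 97), Add(-506621, Pow(793, 2))) = Mul(Rational(57172169, 97), Add(-506621, 628849)) = Mul(Rational(57172169, 97), 122228) = Rational(6988039872532, 97)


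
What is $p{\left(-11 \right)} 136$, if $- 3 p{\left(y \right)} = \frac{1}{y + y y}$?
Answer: $- \frac{68}{165} \approx -0.41212$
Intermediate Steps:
$p{\left(y \right)} = - \frac{1}{3 \left(y + y^{2}\right)}$ ($p{\left(y \right)} = - \frac{1}{3 \left(y + y y\right)} = - \frac{1}{3 \left(y + y^{2}\right)}$)
$p{\left(-11 \right)} 136 = - \frac{1}{3 \left(-11\right) \left(1 - 11\right)} 136 = \left(- \frac{1}{3}\right) \left(- \frac{1}{11}\right) \frac{1}{-10} \cdot 136 = \left(- \frac{1}{3}\right) \left(- \frac{1}{11}\right) \left(- \frac{1}{10}\right) 136 = \left(- \frac{1}{330}\right) 136 = - \frac{68}{165}$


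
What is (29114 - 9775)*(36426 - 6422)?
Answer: 580247356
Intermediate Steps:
(29114 - 9775)*(36426 - 6422) = 19339*30004 = 580247356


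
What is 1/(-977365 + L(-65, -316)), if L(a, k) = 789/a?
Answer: -65/63529514 ≈ -1.0231e-6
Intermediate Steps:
1/(-977365 + L(-65, -316)) = 1/(-977365 + 789/(-65)) = 1/(-977365 + 789*(-1/65)) = 1/(-977365 - 789/65) = 1/(-63529514/65) = -65/63529514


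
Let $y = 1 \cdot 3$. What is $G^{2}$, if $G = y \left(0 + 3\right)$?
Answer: $81$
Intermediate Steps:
$y = 3$
$G = 9$ ($G = 3 \left(0 + 3\right) = 3 \cdot 3 = 9$)
$G^{2} = 9^{2} = 81$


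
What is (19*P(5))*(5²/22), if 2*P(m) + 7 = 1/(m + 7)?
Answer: -39425/528 ≈ -74.669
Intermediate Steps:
P(m) = -7/2 + 1/(2*(7 + m)) (P(m) = -7/2 + 1/(2*(m + 7)) = -7/2 + 1/(2*(7 + m)))
(19*P(5))*(5²/22) = (19*((-48 - 7*5)/(2*(7 + 5))))*(5²/22) = (19*((½)*(-48 - 35)/12))*(25*(1/22)) = (19*((½)*(1/12)*(-83)))*(25/22) = (19*(-83/24))*(25/22) = -1577/24*25/22 = -39425/528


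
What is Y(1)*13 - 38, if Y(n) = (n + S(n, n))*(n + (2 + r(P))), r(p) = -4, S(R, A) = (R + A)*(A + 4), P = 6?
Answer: -181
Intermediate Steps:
S(R, A) = (4 + A)*(A + R) (S(R, A) = (A + R)*(4 + A) = (4 + A)*(A + R))
Y(n) = (-2 + n)*(2*n**2 + 9*n) (Y(n) = (n + (n**2 + 4*n + 4*n + n*n))*(n + (2 - 4)) = (n + (n**2 + 4*n + 4*n + n**2))*(n - 2) = (n + (2*n**2 + 8*n))*(-2 + n) = (2*n**2 + 9*n)*(-2 + n) = (-2 + n)*(2*n**2 + 9*n))
Y(1)*13 - 38 = (1*(-18 + 2*1**2 + 5*1))*13 - 38 = (1*(-18 + 2*1 + 5))*13 - 38 = (1*(-18 + 2 + 5))*13 - 38 = (1*(-11))*13 - 38 = -11*13 - 38 = -143 - 38 = -181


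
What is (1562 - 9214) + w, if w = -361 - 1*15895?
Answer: -23908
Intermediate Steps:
w = -16256 (w = -361 - 15895 = -16256)
(1562 - 9214) + w = (1562 - 9214) - 16256 = -7652 - 16256 = -23908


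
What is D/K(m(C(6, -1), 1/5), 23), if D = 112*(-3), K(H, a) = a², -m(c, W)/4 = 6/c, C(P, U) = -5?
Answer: -336/529 ≈ -0.63516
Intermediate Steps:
m(c, W) = -24/c
D = -336
D/K(m(C(6, -1), 1/5), 23) = -336/(23²) = -336/529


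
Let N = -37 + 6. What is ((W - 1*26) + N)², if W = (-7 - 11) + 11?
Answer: 4096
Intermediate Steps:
W = -7 (W = -18 + 11 = -7)
N = -31
((W - 1*26) + N)² = ((-7 - 1*26) - 31)² = ((-7 - 26) - 31)² = (-33 - 31)² = (-64)² = 4096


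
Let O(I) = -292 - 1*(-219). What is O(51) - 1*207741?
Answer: -207814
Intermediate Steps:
O(I) = -73 (O(I) = -292 + 219 = -73)
O(51) - 1*207741 = -73 - 1*207741 = -73 - 207741 = -207814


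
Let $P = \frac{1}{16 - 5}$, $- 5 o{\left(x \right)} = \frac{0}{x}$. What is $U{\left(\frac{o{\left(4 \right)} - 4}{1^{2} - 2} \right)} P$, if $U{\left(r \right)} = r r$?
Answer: $\frac{16}{11} \approx 1.4545$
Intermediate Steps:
$o{\left(x \right)} = 0$ ($o{\left(x \right)} = - \frac{0 \frac{1}{x}}{5} = \left(- \frac{1}{5}\right) 0 = 0$)
$U{\left(r \right)} = r^{2}$
$P = \frac{1}{11} \approx 0.090909$
$U{\left(\frac{o{\left(4 \right)} - 4}{1^{2} - 2} \right)} P = \left(\frac{0 - 4}{1^{2} - 2}\right)^{2} \cdot \frac{1}{11} = \left(- \frac{4}{1 - 2}\right)^{2} \cdot \frac{1}{11} = \left(- \frac{4}{-1}\right)^{2} \cdot \frac{1}{11} = \left(\left(-4\right) \left(-1\right)\right)^{2} \cdot \frac{1}{11} = 4^{2} \cdot \frac{1}{11} = 16 \cdot \frac{1}{11} = \frac{16}{11}$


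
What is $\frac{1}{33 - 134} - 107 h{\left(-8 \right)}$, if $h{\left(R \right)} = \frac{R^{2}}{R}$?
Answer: $\frac{86455}{101} \approx 855.99$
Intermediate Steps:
$h{\left(R \right)} = R$
$\frac{1}{33 - 134} - 107 h{\left(-8 \right)} = \frac{1}{33 - 134} - -856 = \frac{1}{-101} + 856 = - \frac{1}{101} + 856 = \frac{86455}{101}$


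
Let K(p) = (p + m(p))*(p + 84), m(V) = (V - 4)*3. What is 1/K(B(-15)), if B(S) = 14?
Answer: 1/4312 ≈ 0.00023191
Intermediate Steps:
m(V) = -12 + 3*V (m(V) = (-4 + V)*3 = -12 + 3*V)
K(p) = (-12 + 4*p)*(84 + p) (K(p) = (p + (-12 + 3*p))*(p + 84) = (-12 + 4*p)*(84 + p))
1/K(B(-15)) = 1/(-1008 + 4*14² + 324*14) = 1/(-1008 + 4*196 + 4536) = 1/(-1008 + 784 + 4536) = 1/4312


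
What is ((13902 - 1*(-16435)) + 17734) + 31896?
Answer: 79967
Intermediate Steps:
((13902 - 1*(-16435)) + 17734) + 31896 = ((13902 + 16435) + 17734) + 31896 = (30337 + 17734) + 31896 = 48071 + 31896 = 79967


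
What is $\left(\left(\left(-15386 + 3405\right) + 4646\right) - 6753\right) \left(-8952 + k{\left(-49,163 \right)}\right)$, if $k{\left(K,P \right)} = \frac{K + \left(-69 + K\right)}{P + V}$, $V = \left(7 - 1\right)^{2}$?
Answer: $\frac{25099392120}{199} \approx 1.2613 \cdot 10^{8}$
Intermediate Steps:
$V = 36$ ($V = 6^{2} = 36$)
$k{\left(K,P \right)} = \frac{-69 + 2 K}{36 + P}$ ($k{\left(K,P \right)} = \frac{K + \left(-69 + K\right)}{P + 36} = \frac{-69 + 2 K}{36 + P}$)
$\left(\left(\left(-15386 + 3405\right) + 4646\right) - 6753\right) \left(-8952 + k{\left(-49,163 \right)}\right) = \left(\left(\left(-15386 + 3405\right) + 4646\right) - 6753\right) \left(-8952 + \frac{-69 + 2 \left(-49\right)}{36 + 163}\right) = \left(\left(-11981 + 4646\right) - 6753\right) \left(-8952 + \frac{-69 - 98}{199}\right) = \left(-7335 - 6753\right) \left(-8952 + \frac{1}{199} \left(-167\right)\right) = - 14088 \left(-8952 - \frac{167}{199}\right) = \left(-14088\right) \left(- \frac{1781615}{199}\right) = \frac{25099392120}{199}$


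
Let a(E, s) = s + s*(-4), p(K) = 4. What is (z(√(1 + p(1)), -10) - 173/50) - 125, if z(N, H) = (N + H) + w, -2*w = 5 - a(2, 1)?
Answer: -7123/50 + √5 ≈ -140.22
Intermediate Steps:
a(E, s) = -3*s (a(E, s) = s - 4*s = -3*s)
w = -4 (w = -(5 - (-3))/2 = -(5 - 1*(-3))/2 = -(5 + 3)/2 = -½*8 = -4)
z(N, H) = -4 + H + N (z(N, H) = (N + H) - 4 = (H + N) - 4 = -4 + H + N)
(z(√(1 + p(1)), -10) - 173/50) - 125 = ((-4 - 10 + √(1 + 4)) - 173/50) - 125 = ((-4 - 10 + √5) - 173*1/50) - 125 = ((-14 + √5) - 173/50) - 125 = (-873/50 + √5) - 125 = -7123/50 + √5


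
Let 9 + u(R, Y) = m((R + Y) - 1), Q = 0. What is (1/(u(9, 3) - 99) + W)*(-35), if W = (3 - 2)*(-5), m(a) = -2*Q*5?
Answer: 18935/108 ≈ 175.32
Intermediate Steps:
m(a) = 0 (m(a) = -2*0*5 = 0*5 = 0)
u(R, Y) = -9 (u(R, Y) = -9 + 0 = -9)
W = -5 (W = 1*(-5) = -5)
(1/(u(9, 3) - 99) + W)*(-35) = (1/(-9 - 99) - 5)*(-35) = (1/(-108) - 5)*(-35) = (-1/108 - 5)*(-35) = -541/108*(-35) = 18935/108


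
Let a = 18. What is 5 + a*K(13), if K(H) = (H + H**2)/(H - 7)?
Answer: 551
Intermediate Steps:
K(H) = (H + H**2)/(-7 + H)
5 + a*K(13) = 5 + 18*(13*(1 + 13)/(-7 + 13)) = 5 + 18*(13*14/6) = 5 + 18*(13*(1/6)*14) = 5 + 18*(91/3) = 5 + 546 = 551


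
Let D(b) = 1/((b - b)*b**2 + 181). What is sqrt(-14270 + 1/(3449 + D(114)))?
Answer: I*sqrt(5561204866490130)/624270 ≈ 119.46*I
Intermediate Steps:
D(b) = 1/181 (D(b) = 1/(0*b**2 + 181) = 1/(0 + 181) = 1/181)
sqrt(-14270 + 1/(3449 + D(114))) = sqrt(-14270 + 1/(3449 + 1/181)) = sqrt(-14270 + 1/(624270/181)) = sqrt(-14270 + 181/624270) = sqrt(-8908332719/624270) = I*sqrt(5561204866490130)/624270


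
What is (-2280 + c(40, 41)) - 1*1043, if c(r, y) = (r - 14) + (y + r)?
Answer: -3216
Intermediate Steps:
c(r, y) = -14 + y + 2*r (c(r, y) = (-14 + r) + (r + y) = -14 + y + 2*r)
(-2280 + c(40, 41)) - 1*1043 = (-2280 + (-14 + 41 + 2*40)) - 1*1043 = (-2280 + (-14 + 41 + 80)) - 1043 = (-2280 + 107) - 1043 = -2173 - 1043 = -3216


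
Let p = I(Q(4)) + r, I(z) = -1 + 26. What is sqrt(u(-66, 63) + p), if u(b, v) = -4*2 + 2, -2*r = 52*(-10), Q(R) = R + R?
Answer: 3*sqrt(31) ≈ 16.703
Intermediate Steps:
Q(R) = 2*R
r = 260 (r = -26*(-10) = -1/2*(-520) = 260)
u(b, v) = -6 (u(b, v) = -8 + 2 = -6)
I(z) = 25
p = 285 (p = 25 + 260 = 285)
sqrt(u(-66, 63) + p) = sqrt(-6 + 285) = sqrt(279) = 3*sqrt(31)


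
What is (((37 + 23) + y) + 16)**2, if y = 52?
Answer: 16384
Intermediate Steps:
(((37 + 23) + y) + 16)**2 = (((37 + 23) + 52) + 16)**2 = ((60 + 52) + 16)**2 = (112 + 16)**2 = 128**2 = 16384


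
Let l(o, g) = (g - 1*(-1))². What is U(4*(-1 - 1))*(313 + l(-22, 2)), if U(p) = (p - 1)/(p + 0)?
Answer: 1449/4 ≈ 362.25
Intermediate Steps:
l(o, g) = (1 + g)² (l(o, g) = (g + 1)² = (1 + g)²)
U(p) = (-1 + p)/p
U(4*(-1 - 1))*(313 + l(-22, 2)) = ((-1 + 4*(-1 - 1))/((4*(-1 - 1))))*(313 + (1 + 2)²) = ((-1 + 4*(-2))/((4*(-2))))*(313 + 3²) = ((-1 - 8)/(-8))*(313 + 9) = -⅛*(-9)*322 = (9/8)*322 = 1449/4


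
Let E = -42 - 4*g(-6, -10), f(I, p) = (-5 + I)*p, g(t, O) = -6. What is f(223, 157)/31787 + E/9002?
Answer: 21966449/20439041 ≈ 1.0747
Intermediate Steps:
f(I, p) = p*(-5 + I)
E = -18 (E = -42 - 4*(-6) = -42 + 24 = -18)
f(223, 157)/31787 + E/9002 = (157*(-5 + 223))/31787 - 18/9002 = (157*218)*(1/31787) - 18*1/9002 = 34226*(1/31787) - 9/4501 = 34226/31787 - 9/4501 = 21966449/20439041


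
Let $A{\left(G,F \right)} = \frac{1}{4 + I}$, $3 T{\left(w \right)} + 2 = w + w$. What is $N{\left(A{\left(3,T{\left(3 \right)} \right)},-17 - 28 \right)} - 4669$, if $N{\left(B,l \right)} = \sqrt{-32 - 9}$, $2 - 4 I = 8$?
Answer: $-4669 + i \sqrt{41} \approx -4669.0 + 6.4031 i$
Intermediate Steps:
$I = - \frac{3}{2}$ ($I = \frac{1}{2} - 2 = - \frac{3}{2} \approx -1.5$)
$T{\left(w \right)} = - \frac{2}{3} + \frac{2 w}{3}$ ($T{\left(w \right)} = - \frac{2}{3} + \frac{w + w}{3} = - \frac{2}{3} + \frac{2 w}{3}$)
$A{\left(G,F \right)} = \frac{2}{5}$ ($A{\left(G,F \right)} = \frac{1}{4 - \frac{3}{2}} = \frac{1}{\frac{5}{2}} = \frac{2}{5}$)
$N{\left(B,l \right)} = i \sqrt{41}$ ($N{\left(B,l \right)} = \sqrt{-41} = i \sqrt{41}$)
$N{\left(A{\left(3,T{\left(3 \right)} \right)},-17 - 28 \right)} - 4669 = i \sqrt{41} - 4669 = -4669 + i \sqrt{41}$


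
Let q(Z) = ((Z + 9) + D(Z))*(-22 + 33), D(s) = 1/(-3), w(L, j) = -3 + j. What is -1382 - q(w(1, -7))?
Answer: -4102/3 ≈ -1367.3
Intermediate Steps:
D(s) = -⅓ (D(s) = 1*(-⅓) = -⅓)
q(Z) = 286/3 + 11*Z (q(Z) = ((Z + 9) - ⅓)*(-22 + 33) = ((9 + Z) - ⅓)*11 = (26/3 + Z)*11 = 286/3 + 11*Z)
-1382 - q(w(1, -7)) = -1382 - (286/3 + 11*(-3 - 7)) = -1382 - (286/3 + 11*(-10)) = -1382 - (286/3 - 110) = -1382 - 1*(-44/3) = -1382 + 44/3 = -4102/3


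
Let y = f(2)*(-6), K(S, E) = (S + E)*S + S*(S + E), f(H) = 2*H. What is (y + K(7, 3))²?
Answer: 13456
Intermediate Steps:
K(S, E) = 2*S*(E + S) (K(S, E) = (E + S)*S + S*(E + S) = S*(E + S) + S*(E + S) = 2*S*(E + S))
y = -24 (y = (2*2)*(-6) = 4*(-6) = -24)
(y + K(7, 3))² = (-24 + 2*7*(3 + 7))² = (-24 + 2*7*10)² = (-24 + 140)² = 116² = 13456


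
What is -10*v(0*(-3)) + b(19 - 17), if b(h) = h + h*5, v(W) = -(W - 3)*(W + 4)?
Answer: -108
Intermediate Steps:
v(W) = -(-3 + W)*(4 + W)
b(h) = 6*h (b(h) = h + 5*h = 6*h)
-10*v(0*(-3)) + b(19 - 17) = -10*(12 - 0*(-3) - (0*(-3))**2) + 6*(19 - 17) = -10*(12 - 1*0 - 1*0**2) + 6*2 = -10*(12 + 0 - 1*0) + 12 = -10*(12 + 0 + 0) + 12 = -10*12 + 12 = -120 + 12 = -108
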